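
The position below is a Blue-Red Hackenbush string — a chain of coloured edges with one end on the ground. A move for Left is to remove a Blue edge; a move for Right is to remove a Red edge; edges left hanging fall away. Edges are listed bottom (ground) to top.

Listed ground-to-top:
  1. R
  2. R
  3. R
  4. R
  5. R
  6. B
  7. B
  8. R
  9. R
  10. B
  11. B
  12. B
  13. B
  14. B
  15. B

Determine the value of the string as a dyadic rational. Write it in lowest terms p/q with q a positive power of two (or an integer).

Recurse on prefixes of the 15-edge string R R R R R B B R R B B B B B B:
G_1 [R]  L=[·]  R=[0]  gives -1
G_2 [RR]  L=[·]  R=[-1 0]  gives -2
G_3 [RRR]  L=[·]  R=[-2 -1 0]  gives -3
G_4 [RRRR]  L=[·]  R=[-3 -2 -1 0]  gives -4
G_5 [RRRRR]  L=[·]  R=[-4 -3 -2 -1 0]  gives -5
G_6 [RRRRRB]  L=[-5]  R=[-4 -3 -2 -1 0]  gives -9/2
G_7 [RRRRRBB]  L=[-5 -9/2]  R=[-4 -3 -2 -1 0]  gives -17/4
G_8 [RRRRRBBR]  L=[-5 -9/2]  R=[-17/4 -4 -3 -2 -1 0]  gives -35/8
G_9 [RRRRRBBRR]  L=[-5 -9/2]  R=[-35/8 -17/4 -4 -3 -2 -1 0]  gives -71/16
G_10 [RRRRRBBRRB]  L=[-5 -9/2 -71/16]  R=[-35/8 -17/4 -4 -3 -2 -1 0]  gives -141/32
G_11 [RRRRRBBRRBB]  L=[-5 -9/2 -71/16 -141/32]  R=[-35/8 -17/4 -4 -3 -2 -1 0]  gives -281/64
G_12 [RRRRRBBRRBBB]  L=[-5 -9/2 -71/16 -141/32 -281/64]  R=[-35/8 -17/4 -4 -3 -2 -1 0]  gives -561/128
G_13 [RRRRRBBRRBBBB]  L=[-5 -9/2 -71/16 -141/32 -281/64 -561/128]  R=[-35/8 -17/4 -4 -3 -2 -1 0]  gives -1121/256
G_14 [RRRRRBBRRBBBBB]  L=[-5 -9/2 -71/16 -141/32 -281/64 -561/128 -1121/256]  R=[-35/8 -17/4 -4 -3 -2 -1 0]  gives -2241/512
G_15 [RRRRRBBRRBBBBBB]  L=[-5 -9/2 -71/16 -141/32 -281/64 -561/128 -1121/256 -2241/512]  R=[-35/8 -17/4 -4 -3 -2 -1 0]  gives -4481/1024

-4481/1024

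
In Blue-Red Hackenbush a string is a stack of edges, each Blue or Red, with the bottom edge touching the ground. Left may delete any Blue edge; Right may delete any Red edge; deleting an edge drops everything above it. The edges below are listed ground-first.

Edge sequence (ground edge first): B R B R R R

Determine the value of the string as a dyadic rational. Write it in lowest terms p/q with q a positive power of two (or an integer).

Build G(s[:k]) for k = 1..6, string s = B R B R R R.
edge 1 of 6 (B): { 0 | (no moves) } gives 1
edge 2 of 6 (R): { 0 | 1 } gives 1/2
edge 3 of 6 (B): { 0,1/2 | 1 } gives 3/4
edge 4 of 6 (R): { 0,1/2 | 3/4,1 } gives 5/8
edge 5 of 6 (R): { 0,1/2 | 5/8,3/4,1 } gives 9/16
edge 6 of 6 (R): { 0,1/2 | 9/16,5/8,3/4,1 } gives 17/32

17/32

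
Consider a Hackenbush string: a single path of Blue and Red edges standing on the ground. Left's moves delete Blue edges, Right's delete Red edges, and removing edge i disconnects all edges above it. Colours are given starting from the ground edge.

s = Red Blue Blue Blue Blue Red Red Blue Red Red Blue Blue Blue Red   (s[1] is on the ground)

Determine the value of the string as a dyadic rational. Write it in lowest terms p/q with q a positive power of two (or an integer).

Prefix values for Red Blue Blue Blue Blue Red Red Blue Red Red Blue Blue Blue Red via {L|R} + simplicity:
1 of 14 · R · max L −∞ · min R 0 — -1
2 of 14 · RB · max L -1 · min R 0 — -1/2
3 of 14 · RBB · max L -1/2 · min R 0 — -1/4
4 of 14 · RBBB · max L -1/4 · min R 0 — -1/8
5 of 14 · RBBBB · max L -1/8 · min R 0 — -1/16
6 of 14 · RBBBBR · max L -1/8 · min R -1/16 — -3/32
7 of 14 · RBBBBRR · max L -1/8 · min R -3/32 — -7/64
8 of 14 · RBBBBRRB · max L -7/64 · min R -3/32 — -13/128
9 of 14 · RBBBBRRBR · max L -7/64 · min R -13/128 — -27/256
10 of 14 · RBBBBRRBRR · max L -7/64 · min R -27/256 — -55/512
11 of 14 · RBBBBRRBRRB · max L -55/512 · min R -27/256 — -109/1024
12 of 14 · RBBBBRRBRRBB · max L -109/1024 · min R -27/256 — -217/2048
13 of 14 · RBBBBRRBRRBBB · max L -217/2048 · min R -27/256 — -433/4096
14 of 14 · RBBBBRRBRRBBBR · max L -217/2048 · min R -433/4096 — -867/8192

-867/8192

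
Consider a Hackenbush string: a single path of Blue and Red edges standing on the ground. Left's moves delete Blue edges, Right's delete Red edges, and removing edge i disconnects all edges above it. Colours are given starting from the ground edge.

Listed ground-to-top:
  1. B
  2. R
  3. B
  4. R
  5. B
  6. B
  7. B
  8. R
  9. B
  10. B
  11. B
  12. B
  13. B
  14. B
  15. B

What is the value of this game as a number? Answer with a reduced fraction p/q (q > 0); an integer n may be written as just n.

step 1: add B to get B; options L={ 0 } R={ ∅ } => 1
step 2: add R to get BR; options L={ 0 } R={ 1 } => 1/2
step 3: add B to get BRB; options L={ 0, 1/2 } R={ 1 } => 3/4
step 4: add R to get BRBR; options L={ 0, 1/2 } R={ 3/4, 1 } => 5/8
step 5: add B to get BRBRB; options L={ 0, 1/2, 5/8 } R={ 3/4, 1 } => 11/16
step 6: add B to get BRBRBB; options L={ 0, 1/2, 5/8, 11/16 } R={ 3/4, 1 } => 23/32
step 7: add B to get BRBRBBB; options L={ 0, 1/2, 5/8, 11/16, 23/32 } R={ 3/4, 1 } => 47/64
step 8: add R to get BRBRBBBR; options L={ 0, 1/2, 5/8, 11/16, 23/32 } R={ 47/64, 3/4, 1 } => 93/128
step 9: add B to get BRBRBBBRB; options L={ 0, 1/2, 5/8, 11/16, 23/32, 93/128 } R={ 47/64, 3/4, 1 } => 187/256
step 10: add B to get BRBRBBBRBB; options L={ 0, 1/2, 5/8, 11/16, 23/32, 93/128, 187/256 } R={ 47/64, 3/4, 1 } => 375/512
step 11: add B to get BRBRBBBRBBB; options L={ 0, 1/2, 5/8, 11/16, 23/32, 93/128, 187/256, 375/512 } R={ 47/64, 3/4, 1 } => 751/1024
step 12: add B to get BRBRBBBRBBBB; options L={ 0, 1/2, 5/8, 11/16, 23/32, 93/128, 187/256, 375/512, 751/1024 } R={ 47/64, 3/4, 1 } => 1503/2048
step 13: add B to get BRBRBBBRBBBBB; options L={ 0, 1/2, 5/8, 11/16, 23/32, 93/128, 187/256, 375/512, 751/1024, 1503/2048 } R={ 47/64, 3/4, 1 } => 3007/4096
step 14: add B to get BRBRBBBRBBBBBB; options L={ 0, 1/2, 5/8, 11/16, 23/32, 93/128, 187/256, 375/512, 751/1024, 1503/2048, 3007/4096 } R={ 47/64, 3/4, 1 } => 6015/8192
step 15: add B to get BRBRBBBRBBBBBBB; options L={ 0, 1/2, 5/8, 11/16, 23/32, 93/128, 187/256, 375/512, 751/1024, 1503/2048, 3007/4096, 6015/8192 } R={ 47/64, 3/4, 1 } => 12031/16384

12031/16384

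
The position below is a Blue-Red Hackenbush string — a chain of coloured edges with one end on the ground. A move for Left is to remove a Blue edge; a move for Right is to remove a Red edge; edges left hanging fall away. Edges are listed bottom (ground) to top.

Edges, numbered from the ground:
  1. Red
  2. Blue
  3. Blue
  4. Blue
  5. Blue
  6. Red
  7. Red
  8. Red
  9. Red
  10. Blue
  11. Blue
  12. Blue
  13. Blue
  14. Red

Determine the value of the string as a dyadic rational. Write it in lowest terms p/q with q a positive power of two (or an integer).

G(R) = { · | 0 } ⇒ -1
G(RB) = { -1 | 0 } ⇒ -1/2
G(RBB) = { -1 -1/2 | 0 } ⇒ -1/4
G(RBBB) = { -1 -1/2 -1/4 | 0 } ⇒ -1/8
G(RBBBB) = { -1 -1/2 -1/4 -1/8 | 0 } ⇒ -1/16
G(RBBBBR) = { -1 -1/2 -1/4 -1/8 | -1/16 0 } ⇒ -3/32
G(RBBBBRR) = { -1 -1/2 -1/4 -1/8 | -3/32 -1/16 0 } ⇒ -7/64
G(RBBBBRRR) = { -1 -1/2 -1/4 -1/8 | -7/64 -3/32 -1/16 0 } ⇒ -15/128
G(RBBBBRRRR) = { -1 -1/2 -1/4 -1/8 | -15/128 -7/64 -3/32 -1/16 0 } ⇒ -31/256
G(RBBBBRRRRB) = { -1 -1/2 -1/4 -1/8 -31/256 | -15/128 -7/64 -3/32 -1/16 0 } ⇒ -61/512
G(RBBBBRRRRBB) = { -1 -1/2 -1/4 -1/8 -31/256 -61/512 | -15/128 -7/64 -3/32 -1/16 0 } ⇒ -121/1024
G(RBBBBRRRRBBB) = { -1 -1/2 -1/4 -1/8 -31/256 -61/512 -121/1024 | -15/128 -7/64 -3/32 -1/16 0 } ⇒ -241/2048
G(RBBBBRRRRBBBB) = { -1 -1/2 -1/4 -1/8 -31/256 -61/512 -121/1024 -241/2048 | -15/128 -7/64 -3/32 -1/16 0 } ⇒ -481/4096
G(RBBBBRRRRBBBBR) = { -1 -1/2 -1/4 -1/8 -31/256 -61/512 -121/1024 -241/2048 | -481/4096 -15/128 -7/64 -3/32 -1/16 0 } ⇒ -963/8192

-963/8192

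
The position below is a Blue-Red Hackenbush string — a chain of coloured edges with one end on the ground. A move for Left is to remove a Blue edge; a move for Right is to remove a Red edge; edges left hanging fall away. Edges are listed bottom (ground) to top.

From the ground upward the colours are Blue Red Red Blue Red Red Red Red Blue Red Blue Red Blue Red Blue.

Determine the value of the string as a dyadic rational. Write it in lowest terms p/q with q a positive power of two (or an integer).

Prefix values for Blue Red Red Blue Red Red Red Red Blue Red Blue Red Blue Red Blue via {L|R} + simplicity:
1 of 15 · B · max L 0 · min R +∞ gives 1
2 of 15 · BR · max L 0 · min R 1 gives 1/2
3 of 15 · BRR · max L 0 · min R 1/2 gives 1/4
4 of 15 · BRRB · max L 1/4 · min R 1/2 gives 3/8
5 of 15 · BRRBR · max L 1/4 · min R 3/8 gives 5/16
6 of 15 · BRRBRR · max L 1/4 · min R 5/16 gives 9/32
7 of 15 · BRRBRRR · max L 1/4 · min R 9/32 gives 17/64
8 of 15 · BRRBRRRR · max L 1/4 · min R 17/64 gives 33/128
9 of 15 · BRRBRRRRB · max L 33/128 · min R 17/64 gives 67/256
10 of 15 · BRRBRRRRBR · max L 33/128 · min R 67/256 gives 133/512
11 of 15 · BRRBRRRRBRB · max L 133/512 · min R 67/256 gives 267/1024
12 of 15 · BRRBRRRRBRBR · max L 133/512 · min R 267/1024 gives 533/2048
13 of 15 · BRRBRRRRBRBRB · max L 533/2048 · min R 267/1024 gives 1067/4096
14 of 15 · BRRBRRRRBRBRBR · max L 533/2048 · min R 1067/4096 gives 2133/8192
15 of 15 · BRRBRRRRBRBRBRB · max L 2133/8192 · min R 1067/4096 gives 4267/16384

4267/16384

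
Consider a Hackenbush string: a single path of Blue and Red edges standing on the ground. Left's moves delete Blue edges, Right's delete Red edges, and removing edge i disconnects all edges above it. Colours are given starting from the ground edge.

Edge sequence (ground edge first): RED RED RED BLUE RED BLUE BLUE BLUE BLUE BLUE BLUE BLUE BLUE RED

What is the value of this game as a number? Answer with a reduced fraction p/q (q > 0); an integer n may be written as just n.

Build G(s[:k]) for k = 1..14, string s = RED RED RED BLUE RED BLUE BLUE BLUE BLUE BLUE BLUE BLUE BLUE RED.
G(R) = {  | 0 } gives -1
G(RR) = {  | -1, 0 } gives -2
G(RRR) = {  | -2, -1, 0 } gives -3
G(RRRB) = { -3 | -2, -1, 0 } gives -5/2
G(RRRBR) = { -3 | -5/2, -2, -1, 0 } gives -11/4
G(RRRBRB) = { -3, -11/4 | -5/2, -2, -1, 0 } gives -21/8
G(RRRBRBB) = { -3, -11/4, -21/8 | -5/2, -2, -1, 0 } gives -41/16
G(RRRBRBBB) = { -3, -11/4, -21/8, -41/16 | -5/2, -2, -1, 0 } gives -81/32
G(RRRBRBBBB) = { -3, -11/4, -21/8, -41/16, -81/32 | -5/2, -2, -1, 0 } gives -161/64
G(RRRBRBBBBB) = { -3, -11/4, -21/8, -41/16, -81/32, -161/64 | -5/2, -2, -1, 0 } gives -321/128
G(RRRBRBBBBBB) = { -3, -11/4, -21/8, -41/16, -81/32, -161/64, -321/128 | -5/2, -2, -1, 0 } gives -641/256
G(RRRBRBBBBBBB) = { -3, -11/4, -21/8, -41/16, -81/32, -161/64, -321/128, -641/256 | -5/2, -2, -1, 0 } gives -1281/512
G(RRRBRBBBBBBBB) = { -3, -11/4, -21/8, -41/16, -81/32, -161/64, -321/128, -641/256, -1281/512 | -5/2, -2, -1, 0 } gives -2561/1024
G(RRRBRBBBBBBBBR) = { -3, -11/4, -21/8, -41/16, -81/32, -161/64, -321/128, -641/256, -1281/512 | -2561/1024, -5/2, -2, -1, 0 } gives -5123/2048

-5123/2048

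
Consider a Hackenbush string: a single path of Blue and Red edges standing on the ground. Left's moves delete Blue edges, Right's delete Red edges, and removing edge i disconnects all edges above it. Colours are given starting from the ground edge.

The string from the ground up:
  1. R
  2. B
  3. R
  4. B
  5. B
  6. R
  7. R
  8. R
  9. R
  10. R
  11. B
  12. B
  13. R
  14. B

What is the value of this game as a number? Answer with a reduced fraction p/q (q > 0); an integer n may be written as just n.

-5093/8192

G_1 [R]  L=[(no moves)]  R=[0]  → -1
G_2 [RB]  L=[-1]  R=[0]  → -1/2
G_3 [RBR]  L=[-1]  R=[-1/2; 0]  → -3/4
G_4 [RBRB]  L=[-1; -3/4]  R=[-1/2; 0]  → -5/8
G_5 [RBRBB]  L=[-1; -3/4; -5/8]  R=[-1/2; 0]  → -9/16
G_6 [RBRBBR]  L=[-1; -3/4; -5/8]  R=[-9/16; -1/2; 0]  → -19/32
G_7 [RBRBBRR]  L=[-1; -3/4; -5/8]  R=[-19/32; -9/16; -1/2; 0]  → -39/64
G_8 [RBRBBRRR]  L=[-1; -3/4; -5/8]  R=[-39/64; -19/32; -9/16; -1/2; 0]  → -79/128
G_9 [RBRBBRRRR]  L=[-1; -3/4; -5/8]  R=[-79/128; -39/64; -19/32; -9/16; -1/2; 0]  → -159/256
G_10 [RBRBBRRRRR]  L=[-1; -3/4; -5/8]  R=[-159/256; -79/128; -39/64; -19/32; -9/16; -1/2; 0]  → -319/512
G_11 [RBRBBRRRRRB]  L=[-1; -3/4; -5/8; -319/512]  R=[-159/256; -79/128; -39/64; -19/32; -9/16; -1/2; 0]  → -637/1024
G_12 [RBRBBRRRRRBB]  L=[-1; -3/4; -5/8; -319/512; -637/1024]  R=[-159/256; -79/128; -39/64; -19/32; -9/16; -1/2; 0]  → -1273/2048
G_13 [RBRBBRRRRRBBR]  L=[-1; -3/4; -5/8; -319/512; -637/1024]  R=[-1273/2048; -159/256; -79/128; -39/64; -19/32; -9/16; -1/2; 0]  → -2547/4096
G_14 [RBRBBRRRRRBBRB]  L=[-1; -3/4; -5/8; -319/512; -637/1024; -2547/4096]  R=[-1273/2048; -159/256; -79/128; -39/64; -19/32; -9/16; -1/2; 0]  → -5093/8192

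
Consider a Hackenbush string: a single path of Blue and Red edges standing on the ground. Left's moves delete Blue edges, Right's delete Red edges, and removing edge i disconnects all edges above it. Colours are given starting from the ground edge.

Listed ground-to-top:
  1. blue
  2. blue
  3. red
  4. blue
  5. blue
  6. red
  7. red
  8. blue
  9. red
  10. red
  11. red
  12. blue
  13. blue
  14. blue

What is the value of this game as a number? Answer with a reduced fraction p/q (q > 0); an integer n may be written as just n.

7311/4096

Build val(s[:k]) for k = 1..14, string s = blue blue red blue blue red red blue red red red blue blue blue.
1 of 14 · b · max L 0 · min R +∞ → 1
2 of 14 · bb · max L 1 · min R +∞ → 2
3 of 14 · bbr · max L 1 · min R 2 → 3/2
4 of 14 · bbrb · max L 3/2 · min R 2 → 7/4
5 of 14 · bbrbb · max L 7/4 · min R 2 → 15/8
6 of 14 · bbrbbr · max L 7/4 · min R 15/8 → 29/16
7 of 14 · bbrbbrr · max L 7/4 · min R 29/16 → 57/32
8 of 14 · bbrbbrrb · max L 57/32 · min R 29/16 → 115/64
9 of 14 · bbrbbrrbr · max L 57/32 · min R 115/64 → 229/128
10 of 14 · bbrbbrrbrr · max L 57/32 · min R 229/128 → 457/256
11 of 14 · bbrbbrrbrrr · max L 57/32 · min R 457/256 → 913/512
12 of 14 · bbrbbrrbrrrb · max L 913/512 · min R 457/256 → 1827/1024
13 of 14 · bbrbbrrbrrrbb · max L 1827/1024 · min R 457/256 → 3655/2048
14 of 14 · bbrbbrrbrrrbbb · max L 3655/2048 · min R 457/256 → 7311/4096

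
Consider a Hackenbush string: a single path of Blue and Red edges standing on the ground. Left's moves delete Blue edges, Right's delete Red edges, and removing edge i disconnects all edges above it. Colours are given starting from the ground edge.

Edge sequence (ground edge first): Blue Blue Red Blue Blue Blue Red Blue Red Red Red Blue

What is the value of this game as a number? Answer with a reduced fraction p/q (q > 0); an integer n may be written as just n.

Recurse on prefixes of the 12-edge string Blue Blue Red Blue Blue Blue Red Blue Red Red Red Blue:
B: Left { 0 }, Right {  } ⇒ simplest 1
BB: Left { 0 1 }, Right {  } ⇒ simplest 2
BBR: Left { 0 1 }, Right { 2 } ⇒ simplest 3/2
BBRB: Left { 0 1 3/2 }, Right { 2 } ⇒ simplest 7/4
BBRBB: Left { 0 1 3/2 7/4 }, Right { 2 } ⇒ simplest 15/8
BBRBBB: Left { 0 1 3/2 7/4 15/8 }, Right { 2 } ⇒ simplest 31/16
BBRBBBR: Left { 0 1 3/2 7/4 15/8 }, Right { 31/16 2 } ⇒ simplest 61/32
BBRBBBRB: Left { 0 1 3/2 7/4 15/8 61/32 }, Right { 31/16 2 } ⇒ simplest 123/64
BBRBBBRBR: Left { 0 1 3/2 7/4 15/8 61/32 }, Right { 123/64 31/16 2 } ⇒ simplest 245/128
BBRBBBRBRR: Left { 0 1 3/2 7/4 15/8 61/32 }, Right { 245/128 123/64 31/16 2 } ⇒ simplest 489/256
BBRBBBRBRRR: Left { 0 1 3/2 7/4 15/8 61/32 }, Right { 489/256 245/128 123/64 31/16 2 } ⇒ simplest 977/512
BBRBBBRBRRRB: Left { 0 1 3/2 7/4 15/8 61/32 977/512 }, Right { 489/256 245/128 123/64 31/16 2 } ⇒ simplest 1955/1024

1955/1024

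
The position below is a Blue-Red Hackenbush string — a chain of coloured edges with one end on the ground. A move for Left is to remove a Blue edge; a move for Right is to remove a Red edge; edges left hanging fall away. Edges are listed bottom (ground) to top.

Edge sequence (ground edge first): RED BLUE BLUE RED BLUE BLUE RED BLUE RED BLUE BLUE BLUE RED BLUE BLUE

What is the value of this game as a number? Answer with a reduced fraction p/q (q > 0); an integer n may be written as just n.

Recurse on prefixes of the 15-edge string RED BLUE BLUE RED BLUE BLUE RED BLUE RED BLUE BLUE BLUE RED BLUE BLUE:
step 1: add RED to get R; options L={  } R={ 0 } = -1
step 2: add BLUE to get RB; options L={ -1 } R={ 0 } = -1/2
step 3: add BLUE to get RBB; options L={ -1 -1/2 } R={ 0 } = -1/4
step 4: add RED to get RBBR; options L={ -1 -1/2 } R={ -1/4 0 } = -3/8
step 5: add BLUE to get RBBRB; options L={ -1 -1/2 -3/8 } R={ -1/4 0 } = -5/16
step 6: add BLUE to get RBBRBB; options L={ -1 -1/2 -3/8 -5/16 } R={ -1/4 0 } = -9/32
step 7: add RED to get RBBRBBR; options L={ -1 -1/2 -3/8 -5/16 } R={ -9/32 -1/4 0 } = -19/64
step 8: add BLUE to get RBBRBBRB; options L={ -1 -1/2 -3/8 -5/16 -19/64 } R={ -9/32 -1/4 0 } = -37/128
step 9: add RED to get RBBRBBRBR; options L={ -1 -1/2 -3/8 -5/16 -19/64 } R={ -37/128 -9/32 -1/4 0 } = -75/256
step 10: add BLUE to get RBBRBBRBRB; options L={ -1 -1/2 -3/8 -5/16 -19/64 -75/256 } R={ -37/128 -9/32 -1/4 0 } = -149/512
step 11: add BLUE to get RBBRBBRBRBB; options L={ -1 -1/2 -3/8 -5/16 -19/64 -75/256 -149/512 } R={ -37/128 -9/32 -1/4 0 } = -297/1024
step 12: add BLUE to get RBBRBBRBRBBB; options L={ -1 -1/2 -3/8 -5/16 -19/64 -75/256 -149/512 -297/1024 } R={ -37/128 -9/32 -1/4 0 } = -593/2048
step 13: add RED to get RBBRBBRBRBBBR; options L={ -1 -1/2 -3/8 -5/16 -19/64 -75/256 -149/512 -297/1024 } R={ -593/2048 -37/128 -9/32 -1/4 0 } = -1187/4096
step 14: add BLUE to get RBBRBBRBRBBBRB; options L={ -1 -1/2 -3/8 -5/16 -19/64 -75/256 -149/512 -297/1024 -1187/4096 } R={ -593/2048 -37/128 -9/32 -1/4 0 } = -2373/8192
step 15: add BLUE to get RBBRBBRBRBBBRBB; options L={ -1 -1/2 -3/8 -5/16 -19/64 -75/256 -149/512 -297/1024 -1187/4096 -2373/8192 } R={ -593/2048 -37/128 -9/32 -1/4 0 } = -4745/16384

-4745/16384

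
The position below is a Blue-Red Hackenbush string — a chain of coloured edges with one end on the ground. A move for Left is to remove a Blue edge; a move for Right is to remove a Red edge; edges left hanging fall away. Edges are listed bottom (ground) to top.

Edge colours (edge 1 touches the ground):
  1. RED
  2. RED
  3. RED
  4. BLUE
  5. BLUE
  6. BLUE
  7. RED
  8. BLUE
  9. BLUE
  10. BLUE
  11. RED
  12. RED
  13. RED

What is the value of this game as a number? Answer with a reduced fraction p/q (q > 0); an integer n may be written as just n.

-2191/1024

1 of 13 · R · max L −∞ · min R 0 → -1
2 of 13 · RR · max L −∞ · min R -1 → -2
3 of 13 · RRR · max L −∞ · min R -2 → -3
4 of 13 · RRRB · max L -3 · min R -2 → -5/2
5 of 13 · RRRBB · max L -5/2 · min R -2 → -9/4
6 of 13 · RRRBBB · max L -9/4 · min R -2 → -17/8
7 of 13 · RRRBBBR · max L -9/4 · min R -17/8 → -35/16
8 of 13 · RRRBBBRB · max L -35/16 · min R -17/8 → -69/32
9 of 13 · RRRBBBRBB · max L -69/32 · min R -17/8 → -137/64
10 of 13 · RRRBBBRBBB · max L -137/64 · min R -17/8 → -273/128
11 of 13 · RRRBBBRBBBR · max L -137/64 · min R -273/128 → -547/256
12 of 13 · RRRBBBRBBBRR · max L -137/64 · min R -547/256 → -1095/512
13 of 13 · RRRBBBRBBBRRR · max L -137/64 · min R -1095/512 → -2191/1024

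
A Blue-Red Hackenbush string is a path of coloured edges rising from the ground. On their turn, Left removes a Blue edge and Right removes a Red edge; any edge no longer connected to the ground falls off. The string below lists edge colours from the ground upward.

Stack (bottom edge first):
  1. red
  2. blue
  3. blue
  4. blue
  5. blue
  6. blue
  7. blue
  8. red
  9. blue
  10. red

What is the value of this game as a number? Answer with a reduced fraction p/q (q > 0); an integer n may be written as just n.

Build value(s[:k]) for k = 1..10, string s = red blue blue blue blue blue blue red blue red.
1 of 10 · r · max L −∞ · min R 0 => -1
2 of 10 · rb · max L -1 · min R 0 => -1/2
3 of 10 · rbb · max L -1/2 · min R 0 => -1/4
4 of 10 · rbbb · max L -1/4 · min R 0 => -1/8
5 of 10 · rbbbb · max L -1/8 · min R 0 => -1/16
6 of 10 · rbbbbb · max L -1/16 · min R 0 => -1/32
7 of 10 · rbbbbbb · max L -1/32 · min R 0 => -1/64
8 of 10 · rbbbbbbr · max L -1/32 · min R -1/64 => -3/128
9 of 10 · rbbbbbbrb · max L -3/128 · min R -1/64 => -5/256
10 of 10 · rbbbbbbrbr · max L -3/128 · min R -5/256 => -11/512

-11/512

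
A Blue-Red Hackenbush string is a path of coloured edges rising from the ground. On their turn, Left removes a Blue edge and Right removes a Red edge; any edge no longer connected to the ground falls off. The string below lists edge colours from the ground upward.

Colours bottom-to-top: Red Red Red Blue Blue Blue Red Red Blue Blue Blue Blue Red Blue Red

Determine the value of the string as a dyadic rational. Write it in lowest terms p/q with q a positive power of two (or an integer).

-8971/4096

1 of 15 · R · max L −∞ · min R 0 — -1
2 of 15 · RR · max L −∞ · min R -1 — -2
3 of 15 · RRR · max L −∞ · min R -2 — -3
4 of 15 · RRRB · max L -3 · min R -2 — -5/2
5 of 15 · RRRBB · max L -5/2 · min R -2 — -9/4
6 of 15 · RRRBBB · max L -9/4 · min R -2 — -17/8
7 of 15 · RRRBBBR · max L -9/4 · min R -17/8 — -35/16
8 of 15 · RRRBBBRR · max L -9/4 · min R -35/16 — -71/32
9 of 15 · RRRBBBRRB · max L -71/32 · min R -35/16 — -141/64
10 of 15 · RRRBBBRRBB · max L -141/64 · min R -35/16 — -281/128
11 of 15 · RRRBBBRRBBB · max L -281/128 · min R -35/16 — -561/256
12 of 15 · RRRBBBRRBBBB · max L -561/256 · min R -35/16 — -1121/512
13 of 15 · RRRBBBRRBBBBR · max L -561/256 · min R -1121/512 — -2243/1024
14 of 15 · RRRBBBRRBBBBRB · max L -2243/1024 · min R -1121/512 — -4485/2048
15 of 15 · RRRBBBRRBBBBRBR · max L -2243/1024 · min R -4485/2048 — -8971/4096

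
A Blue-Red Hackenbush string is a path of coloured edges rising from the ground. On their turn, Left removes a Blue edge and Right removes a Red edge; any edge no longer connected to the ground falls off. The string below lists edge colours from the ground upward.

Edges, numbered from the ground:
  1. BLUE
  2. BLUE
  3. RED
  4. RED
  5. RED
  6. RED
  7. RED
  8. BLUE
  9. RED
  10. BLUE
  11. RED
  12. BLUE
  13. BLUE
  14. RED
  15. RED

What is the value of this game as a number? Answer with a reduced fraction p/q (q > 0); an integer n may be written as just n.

8537/8192

Build G(s[:k]) for k = 1..15, string s = BLUE BLUE RED RED RED RED RED BLUE RED BLUE RED BLUE BLUE RED RED.
B: Left { 0 }, Right { ∅ } = simplest 1
BB: Left { 0, 1 }, Right { ∅ } = simplest 2
BBR: Left { 0, 1 }, Right { 2 } = simplest 3/2
BBRR: Left { 0, 1 }, Right { 3/2, 2 } = simplest 5/4
BBRRR: Left { 0, 1 }, Right { 5/4, 3/2, 2 } = simplest 9/8
BBRRRR: Left { 0, 1 }, Right { 9/8, 5/4, 3/2, 2 } = simplest 17/16
BBRRRRR: Left { 0, 1 }, Right { 17/16, 9/8, 5/4, 3/2, 2 } = simplest 33/32
BBRRRRRB: Left { 0, 1, 33/32 }, Right { 17/16, 9/8, 5/4, 3/2, 2 } = simplest 67/64
BBRRRRRBR: Left { 0, 1, 33/32 }, Right { 67/64, 17/16, 9/8, 5/4, 3/2, 2 } = simplest 133/128
BBRRRRRBRB: Left { 0, 1, 33/32, 133/128 }, Right { 67/64, 17/16, 9/8, 5/4, 3/2, 2 } = simplest 267/256
BBRRRRRBRBR: Left { 0, 1, 33/32, 133/128 }, Right { 267/256, 67/64, 17/16, 9/8, 5/4, 3/2, 2 } = simplest 533/512
BBRRRRRBRBRB: Left { 0, 1, 33/32, 133/128, 533/512 }, Right { 267/256, 67/64, 17/16, 9/8, 5/4, 3/2, 2 } = simplest 1067/1024
BBRRRRRBRBRBB: Left { 0, 1, 33/32, 133/128, 533/512, 1067/1024 }, Right { 267/256, 67/64, 17/16, 9/8, 5/4, 3/2, 2 } = simplest 2135/2048
BBRRRRRBRBRBBR: Left { 0, 1, 33/32, 133/128, 533/512, 1067/1024 }, Right { 2135/2048, 267/256, 67/64, 17/16, 9/8, 5/4, 3/2, 2 } = simplest 4269/4096
BBRRRRRBRBRBBRR: Left { 0, 1, 33/32, 133/128, 533/512, 1067/1024 }, Right { 4269/4096, 2135/2048, 267/256, 67/64, 17/16, 9/8, 5/4, 3/2, 2 } = simplest 8537/8192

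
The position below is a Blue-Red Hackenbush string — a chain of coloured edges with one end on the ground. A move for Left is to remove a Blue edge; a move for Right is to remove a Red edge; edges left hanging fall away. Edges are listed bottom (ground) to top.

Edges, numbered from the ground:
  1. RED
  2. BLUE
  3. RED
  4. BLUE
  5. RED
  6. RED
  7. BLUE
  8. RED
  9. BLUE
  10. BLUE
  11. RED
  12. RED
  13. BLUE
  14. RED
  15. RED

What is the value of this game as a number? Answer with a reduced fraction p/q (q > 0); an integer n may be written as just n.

v(R) = { (no moves) | 0 } = -1
v(RB) = { -1 | 0 } = -1/2
v(RBR) = { -1 | -1/2, 0 } = -3/4
v(RBRB) = { -1, -3/4 | -1/2, 0 } = -5/8
v(RBRBR) = { -1, -3/4 | -5/8, -1/2, 0 } = -11/16
v(RBRBRR) = { -1, -3/4 | -11/16, -5/8, -1/2, 0 } = -23/32
v(RBRBRRB) = { -1, -3/4, -23/32 | -11/16, -5/8, -1/2, 0 } = -45/64
v(RBRBRRBR) = { -1, -3/4, -23/32 | -45/64, -11/16, -5/8, -1/2, 0 } = -91/128
v(RBRBRRBRB) = { -1, -3/4, -23/32, -91/128 | -45/64, -11/16, -5/8, -1/2, 0 } = -181/256
v(RBRBRRBRBB) = { -1, -3/4, -23/32, -91/128, -181/256 | -45/64, -11/16, -5/8, -1/2, 0 } = -361/512
v(RBRBRRBRBBR) = { -1, -3/4, -23/32, -91/128, -181/256 | -361/512, -45/64, -11/16, -5/8, -1/2, 0 } = -723/1024
v(RBRBRRBRBBRR) = { -1, -3/4, -23/32, -91/128, -181/256 | -723/1024, -361/512, -45/64, -11/16, -5/8, -1/2, 0 } = -1447/2048
v(RBRBRRBRBBRRB) = { -1, -3/4, -23/32, -91/128, -181/256, -1447/2048 | -723/1024, -361/512, -45/64, -11/16, -5/8, -1/2, 0 } = -2893/4096
v(RBRBRRBRBBRRBR) = { -1, -3/4, -23/32, -91/128, -181/256, -1447/2048 | -2893/4096, -723/1024, -361/512, -45/64, -11/16, -5/8, -1/2, 0 } = -5787/8192
v(RBRBRRBRBBRRBRR) = { -1, -3/4, -23/32, -91/128, -181/256, -1447/2048 | -5787/8192, -2893/4096, -723/1024, -361/512, -45/64, -11/16, -5/8, -1/2, 0 } = -11575/16384

-11575/16384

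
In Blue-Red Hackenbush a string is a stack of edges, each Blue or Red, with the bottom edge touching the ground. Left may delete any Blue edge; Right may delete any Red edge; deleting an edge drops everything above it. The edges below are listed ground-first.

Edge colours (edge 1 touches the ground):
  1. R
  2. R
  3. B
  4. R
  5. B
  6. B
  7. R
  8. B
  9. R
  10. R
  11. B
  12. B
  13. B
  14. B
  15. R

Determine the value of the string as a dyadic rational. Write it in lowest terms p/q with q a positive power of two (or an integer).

-12995/8192

Build val(s[:k]) for k = 1..15, string s = R R B R B B R B R R B B B B R.
R: Left { ∅ }, Right { 0 } => simplest -1
RR: Left { ∅ }, Right { -1; 0 } => simplest -2
RRB: Left { -2 }, Right { -1; 0 } => simplest -3/2
RRBR: Left { -2 }, Right { -3/2; -1; 0 } => simplest -7/4
RRBRB: Left { -2; -7/4 }, Right { -3/2; -1; 0 } => simplest -13/8
RRBRBB: Left { -2; -7/4; -13/8 }, Right { -3/2; -1; 0 } => simplest -25/16
RRBRBBR: Left { -2; -7/4; -13/8 }, Right { -25/16; -3/2; -1; 0 } => simplest -51/32
RRBRBBRB: Left { -2; -7/4; -13/8; -51/32 }, Right { -25/16; -3/2; -1; 0 } => simplest -101/64
RRBRBBRBR: Left { -2; -7/4; -13/8; -51/32 }, Right { -101/64; -25/16; -3/2; -1; 0 } => simplest -203/128
RRBRBBRBRR: Left { -2; -7/4; -13/8; -51/32 }, Right { -203/128; -101/64; -25/16; -3/2; -1; 0 } => simplest -407/256
RRBRBBRBRRB: Left { -2; -7/4; -13/8; -51/32; -407/256 }, Right { -203/128; -101/64; -25/16; -3/2; -1; 0 } => simplest -813/512
RRBRBBRBRRBB: Left { -2; -7/4; -13/8; -51/32; -407/256; -813/512 }, Right { -203/128; -101/64; -25/16; -3/2; -1; 0 } => simplest -1625/1024
RRBRBBRBRRBBB: Left { -2; -7/4; -13/8; -51/32; -407/256; -813/512; -1625/1024 }, Right { -203/128; -101/64; -25/16; -3/2; -1; 0 } => simplest -3249/2048
RRBRBBRBRRBBBB: Left { -2; -7/4; -13/8; -51/32; -407/256; -813/512; -1625/1024; -3249/2048 }, Right { -203/128; -101/64; -25/16; -3/2; -1; 0 } => simplest -6497/4096
RRBRBBRBRRBBBBR: Left { -2; -7/4; -13/8; -51/32; -407/256; -813/512; -1625/1024; -3249/2048 }, Right { -6497/4096; -203/128; -101/64; -25/16; -3/2; -1; 0 } => simplest -12995/8192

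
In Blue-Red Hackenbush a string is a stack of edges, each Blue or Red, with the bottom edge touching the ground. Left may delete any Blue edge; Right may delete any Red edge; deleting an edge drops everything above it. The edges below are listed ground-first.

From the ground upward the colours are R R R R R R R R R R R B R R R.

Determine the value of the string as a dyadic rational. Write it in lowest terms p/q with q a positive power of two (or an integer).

-175/16

R: Left { ∅ }, Right { 0 } → simplest -1
RR: Left { ∅ }, Right { -1 0 } → simplest -2
RRR: Left { ∅ }, Right { -2 -1 0 } → simplest -3
RRRR: Left { ∅ }, Right { -3 -2 -1 0 } → simplest -4
RRRRR: Left { ∅ }, Right { -4 -3 -2 -1 0 } → simplest -5
RRRRRR: Left { ∅ }, Right { -5 -4 -3 -2 -1 0 } → simplest -6
RRRRRRR: Left { ∅ }, Right { -6 -5 -4 -3 -2 -1 0 } → simplest -7
RRRRRRRR: Left { ∅ }, Right { -7 -6 -5 -4 -3 -2 -1 0 } → simplest -8
RRRRRRRRR: Left { ∅ }, Right { -8 -7 -6 -5 -4 -3 -2 -1 0 } → simplest -9
RRRRRRRRRR: Left { ∅ }, Right { -9 -8 -7 -6 -5 -4 -3 -2 -1 0 } → simplest -10
RRRRRRRRRRR: Left { ∅ }, Right { -10 -9 -8 -7 -6 -5 -4 -3 -2 -1 0 } → simplest -11
RRRRRRRRRRRB: Left { -11 }, Right { -10 -9 -8 -7 -6 -5 -4 -3 -2 -1 0 } → simplest -21/2
RRRRRRRRRRRBR: Left { -11 }, Right { -21/2 -10 -9 -8 -7 -6 -5 -4 -3 -2 -1 0 } → simplest -43/4
RRRRRRRRRRRBRR: Left { -11 }, Right { -43/4 -21/2 -10 -9 -8 -7 -6 -5 -4 -3 -2 -1 0 } → simplest -87/8
RRRRRRRRRRRBRRR: Left { -11 }, Right { -87/8 -43/4 -21/2 -10 -9 -8 -7 -6 -5 -4 -3 -2 -1 0 } → simplest -175/16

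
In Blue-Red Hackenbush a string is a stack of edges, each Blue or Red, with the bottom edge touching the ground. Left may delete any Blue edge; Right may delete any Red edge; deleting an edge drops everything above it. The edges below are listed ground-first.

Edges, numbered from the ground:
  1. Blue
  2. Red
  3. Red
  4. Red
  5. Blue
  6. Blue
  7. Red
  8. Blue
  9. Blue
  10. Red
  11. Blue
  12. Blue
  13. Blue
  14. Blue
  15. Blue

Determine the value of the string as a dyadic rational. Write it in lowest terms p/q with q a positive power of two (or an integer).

3519/16384

v_1 [B]  L=[0]  R=[∅]  → 1
v_2 [BR]  L=[0]  R=[1]  → 1/2
v_3 [BRR]  L=[0]  R=[1/2,1]  → 1/4
v_4 [BRRR]  L=[0]  R=[1/4,1/2,1]  → 1/8
v_5 [BRRRB]  L=[0,1/8]  R=[1/4,1/2,1]  → 3/16
v_6 [BRRRBB]  L=[0,1/8,3/16]  R=[1/4,1/2,1]  → 7/32
v_7 [BRRRBBR]  L=[0,1/8,3/16]  R=[7/32,1/4,1/2,1]  → 13/64
v_8 [BRRRBBRB]  L=[0,1/8,3/16,13/64]  R=[7/32,1/4,1/2,1]  → 27/128
v_9 [BRRRBBRBB]  L=[0,1/8,3/16,13/64,27/128]  R=[7/32,1/4,1/2,1]  → 55/256
v_10 [BRRRBBRBBR]  L=[0,1/8,3/16,13/64,27/128]  R=[55/256,7/32,1/4,1/2,1]  → 109/512
v_11 [BRRRBBRBBRB]  L=[0,1/8,3/16,13/64,27/128,109/512]  R=[55/256,7/32,1/4,1/2,1]  → 219/1024
v_12 [BRRRBBRBBRBB]  L=[0,1/8,3/16,13/64,27/128,109/512,219/1024]  R=[55/256,7/32,1/4,1/2,1]  → 439/2048
v_13 [BRRRBBRBBRBBB]  L=[0,1/8,3/16,13/64,27/128,109/512,219/1024,439/2048]  R=[55/256,7/32,1/4,1/2,1]  → 879/4096
v_14 [BRRRBBRBBRBBBB]  L=[0,1/8,3/16,13/64,27/128,109/512,219/1024,439/2048,879/4096]  R=[55/256,7/32,1/4,1/2,1]  → 1759/8192
v_15 [BRRRBBRBBRBBBBB]  L=[0,1/8,3/16,13/64,27/128,109/512,219/1024,439/2048,879/4096,1759/8192]  R=[55/256,7/32,1/4,1/2,1]  → 3519/16384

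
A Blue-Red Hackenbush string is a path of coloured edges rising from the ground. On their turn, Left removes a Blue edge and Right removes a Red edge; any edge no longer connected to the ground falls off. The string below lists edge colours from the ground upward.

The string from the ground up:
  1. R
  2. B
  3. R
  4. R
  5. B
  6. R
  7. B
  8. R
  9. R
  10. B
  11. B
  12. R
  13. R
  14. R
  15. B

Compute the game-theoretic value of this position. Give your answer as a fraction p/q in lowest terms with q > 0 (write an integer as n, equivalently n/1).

step 1: add R to get R; options L={ (no moves) } R={ 0 } gives -1
step 2: add B to get RB; options L={ -1 } R={ 0 } gives -1/2
step 3: add R to get RBR; options L={ -1 } R={ -1/2,0 } gives -3/4
step 4: add R to get RBRR; options L={ -1 } R={ -3/4,-1/2,0 } gives -7/8
step 5: add B to get RBRRB; options L={ -1,-7/8 } R={ -3/4,-1/2,0 } gives -13/16
step 6: add R to get RBRRBR; options L={ -1,-7/8 } R={ -13/16,-3/4,-1/2,0 } gives -27/32
step 7: add B to get RBRRBRB; options L={ -1,-7/8,-27/32 } R={ -13/16,-3/4,-1/2,0 } gives -53/64
step 8: add R to get RBRRBRBR; options L={ -1,-7/8,-27/32 } R={ -53/64,-13/16,-3/4,-1/2,0 } gives -107/128
step 9: add R to get RBRRBRBRR; options L={ -1,-7/8,-27/32 } R={ -107/128,-53/64,-13/16,-3/4,-1/2,0 } gives -215/256
step 10: add B to get RBRRBRBRRB; options L={ -1,-7/8,-27/32,-215/256 } R={ -107/128,-53/64,-13/16,-3/4,-1/2,0 } gives -429/512
step 11: add B to get RBRRBRBRRBB; options L={ -1,-7/8,-27/32,-215/256,-429/512 } R={ -107/128,-53/64,-13/16,-3/4,-1/2,0 } gives -857/1024
step 12: add R to get RBRRBRBRRBBR; options L={ -1,-7/8,-27/32,-215/256,-429/512 } R={ -857/1024,-107/128,-53/64,-13/16,-3/4,-1/2,0 } gives -1715/2048
step 13: add R to get RBRRBRBRRBBRR; options L={ -1,-7/8,-27/32,-215/256,-429/512 } R={ -1715/2048,-857/1024,-107/128,-53/64,-13/16,-3/4,-1/2,0 } gives -3431/4096
step 14: add R to get RBRRBRBRRBBRRR; options L={ -1,-7/8,-27/32,-215/256,-429/512 } R={ -3431/4096,-1715/2048,-857/1024,-107/128,-53/64,-13/16,-3/4,-1/2,0 } gives -6863/8192
step 15: add B to get RBRRBRBRRBBRRRB; options L={ -1,-7/8,-27/32,-215/256,-429/512,-6863/8192 } R={ -3431/4096,-1715/2048,-857/1024,-107/128,-53/64,-13/16,-3/4,-1/2,0 } gives -13725/16384

-13725/16384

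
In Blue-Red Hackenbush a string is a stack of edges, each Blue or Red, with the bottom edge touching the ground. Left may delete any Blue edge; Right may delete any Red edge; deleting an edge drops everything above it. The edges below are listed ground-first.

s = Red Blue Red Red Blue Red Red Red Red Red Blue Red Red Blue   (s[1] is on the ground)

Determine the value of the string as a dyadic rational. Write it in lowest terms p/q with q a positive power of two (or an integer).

Build value(s[:k]) for k = 1..14, string s = Red Blue Red Red Blue Red Red Red Red Red Blue Red Red Blue.
step 1: add Red to get R; options L={ (no moves) } R={ 0 } ⇒ -1
step 2: add Blue to get RB; options L={ -1 } R={ 0 } ⇒ -1/2
step 3: add Red to get RBR; options L={ -1 } R={ -1/2,0 } ⇒ -3/4
step 4: add Red to get RBRR; options L={ -1 } R={ -3/4,-1/2,0 } ⇒ -7/8
step 5: add Blue to get RBRRB; options L={ -1,-7/8 } R={ -3/4,-1/2,0 } ⇒ -13/16
step 6: add Red to get RBRRBR; options L={ -1,-7/8 } R={ -13/16,-3/4,-1/2,0 } ⇒ -27/32
step 7: add Red to get RBRRBRR; options L={ -1,-7/8 } R={ -27/32,-13/16,-3/4,-1/2,0 } ⇒ -55/64
step 8: add Red to get RBRRBRRR; options L={ -1,-7/8 } R={ -55/64,-27/32,-13/16,-3/4,-1/2,0 } ⇒ -111/128
step 9: add Red to get RBRRBRRRR; options L={ -1,-7/8 } R={ -111/128,-55/64,-27/32,-13/16,-3/4,-1/2,0 } ⇒ -223/256
step 10: add Red to get RBRRBRRRRR; options L={ -1,-7/8 } R={ -223/256,-111/128,-55/64,-27/32,-13/16,-3/4,-1/2,0 } ⇒ -447/512
step 11: add Blue to get RBRRBRRRRRB; options L={ -1,-7/8,-447/512 } R={ -223/256,-111/128,-55/64,-27/32,-13/16,-3/4,-1/2,0 } ⇒ -893/1024
step 12: add Red to get RBRRBRRRRRBR; options L={ -1,-7/8,-447/512 } R={ -893/1024,-223/256,-111/128,-55/64,-27/32,-13/16,-3/4,-1/2,0 } ⇒ -1787/2048
step 13: add Red to get RBRRBRRRRRBRR; options L={ -1,-7/8,-447/512 } R={ -1787/2048,-893/1024,-223/256,-111/128,-55/64,-27/32,-13/16,-3/4,-1/2,0 } ⇒ -3575/4096
step 14: add Blue to get RBRRBRRRRRBRRB; options L={ -1,-7/8,-447/512,-3575/4096 } R={ -1787/2048,-893/1024,-223/256,-111/128,-55/64,-27/32,-13/16,-3/4,-1/2,0 } ⇒ -7149/8192

-7149/8192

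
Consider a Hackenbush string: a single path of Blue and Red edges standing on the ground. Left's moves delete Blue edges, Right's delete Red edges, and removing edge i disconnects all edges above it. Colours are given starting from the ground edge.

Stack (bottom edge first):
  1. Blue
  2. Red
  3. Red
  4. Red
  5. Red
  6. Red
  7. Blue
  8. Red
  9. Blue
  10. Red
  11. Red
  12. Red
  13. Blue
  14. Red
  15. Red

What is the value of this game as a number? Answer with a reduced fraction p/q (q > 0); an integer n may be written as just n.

649/16384

Recurse on prefixes of the 15-edge string Blue Red Red Red Red Red Blue Red Blue Red Red Red Blue Red Red:
edge 1 of 15 (Blue): { 0 | · } -> 1
edge 2 of 15 (Red): { 0 | 1 } -> 1/2
edge 3 of 15 (Red): { 0 | 1/2,1 } -> 1/4
edge 4 of 15 (Red): { 0 | 1/4,1/2,1 } -> 1/8
edge 5 of 15 (Red): { 0 | 1/8,1/4,1/2,1 } -> 1/16
edge 6 of 15 (Red): { 0 | 1/16,1/8,1/4,1/2,1 } -> 1/32
edge 7 of 15 (Blue): { 0,1/32 | 1/16,1/8,1/4,1/2,1 } -> 3/64
edge 8 of 15 (Red): { 0,1/32 | 3/64,1/16,1/8,1/4,1/2,1 } -> 5/128
edge 9 of 15 (Blue): { 0,1/32,5/128 | 3/64,1/16,1/8,1/4,1/2,1 } -> 11/256
edge 10 of 15 (Red): { 0,1/32,5/128 | 11/256,3/64,1/16,1/8,1/4,1/2,1 } -> 21/512
edge 11 of 15 (Red): { 0,1/32,5/128 | 21/512,11/256,3/64,1/16,1/8,1/4,1/2,1 } -> 41/1024
edge 12 of 15 (Red): { 0,1/32,5/128 | 41/1024,21/512,11/256,3/64,1/16,1/8,1/4,1/2,1 } -> 81/2048
edge 13 of 15 (Blue): { 0,1/32,5/128,81/2048 | 41/1024,21/512,11/256,3/64,1/16,1/8,1/4,1/2,1 } -> 163/4096
edge 14 of 15 (Red): { 0,1/32,5/128,81/2048 | 163/4096,41/1024,21/512,11/256,3/64,1/16,1/8,1/4,1/2,1 } -> 325/8192
edge 15 of 15 (Red): { 0,1/32,5/128,81/2048 | 325/8192,163/4096,41/1024,21/512,11/256,3/64,1/16,1/8,1/4,1/2,1 } -> 649/16384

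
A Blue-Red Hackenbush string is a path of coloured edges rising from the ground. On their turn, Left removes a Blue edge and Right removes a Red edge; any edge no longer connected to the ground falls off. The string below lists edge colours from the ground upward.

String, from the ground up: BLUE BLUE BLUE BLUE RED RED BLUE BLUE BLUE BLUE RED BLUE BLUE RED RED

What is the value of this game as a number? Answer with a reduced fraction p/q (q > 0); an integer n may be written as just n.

Prefix values for BLUE BLUE BLUE BLUE RED RED BLUE BLUE BLUE BLUE RED BLUE BLUE RED RED via {L|R} + simplicity:
B: Left { 0 }, Right { (no moves) } ⇒ simplest 1
BB: Left { 0, 1 }, Right { (no moves) } ⇒ simplest 2
BBB: Left { 0, 1, 2 }, Right { (no moves) } ⇒ simplest 3
BBBB: Left { 0, 1, 2, 3 }, Right { (no moves) } ⇒ simplest 4
BBBBR: Left { 0, 1, 2, 3 }, Right { 4 } ⇒ simplest 7/2
BBBBRR: Left { 0, 1, 2, 3 }, Right { 7/2, 4 } ⇒ simplest 13/4
BBBBRRB: Left { 0, 1, 2, 3, 13/4 }, Right { 7/2, 4 } ⇒ simplest 27/8
BBBBRRBB: Left { 0, 1, 2, 3, 13/4, 27/8 }, Right { 7/2, 4 } ⇒ simplest 55/16
BBBBRRBBB: Left { 0, 1, 2, 3, 13/4, 27/8, 55/16 }, Right { 7/2, 4 } ⇒ simplest 111/32
BBBBRRBBBB: Left { 0, 1, 2, 3, 13/4, 27/8, 55/16, 111/32 }, Right { 7/2, 4 } ⇒ simplest 223/64
BBBBRRBBBBR: Left { 0, 1, 2, 3, 13/4, 27/8, 55/16, 111/32 }, Right { 223/64, 7/2, 4 } ⇒ simplest 445/128
BBBBRRBBBBRB: Left { 0, 1, 2, 3, 13/4, 27/8, 55/16, 111/32, 445/128 }, Right { 223/64, 7/2, 4 } ⇒ simplest 891/256
BBBBRRBBBBRBB: Left { 0, 1, 2, 3, 13/4, 27/8, 55/16, 111/32, 445/128, 891/256 }, Right { 223/64, 7/2, 4 } ⇒ simplest 1783/512
BBBBRRBBBBRBBR: Left { 0, 1, 2, 3, 13/4, 27/8, 55/16, 111/32, 445/128, 891/256 }, Right { 1783/512, 223/64, 7/2, 4 } ⇒ simplest 3565/1024
BBBBRRBBBBRBBRR: Left { 0, 1, 2, 3, 13/4, 27/8, 55/16, 111/32, 445/128, 891/256 }, Right { 3565/1024, 1783/512, 223/64, 7/2, 4 } ⇒ simplest 7129/2048

7129/2048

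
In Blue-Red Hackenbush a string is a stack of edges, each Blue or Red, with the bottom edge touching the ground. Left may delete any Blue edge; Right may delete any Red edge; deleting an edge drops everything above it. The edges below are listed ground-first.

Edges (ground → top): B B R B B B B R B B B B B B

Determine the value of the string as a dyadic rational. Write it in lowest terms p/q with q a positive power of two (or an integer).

step 1: add B to get B; options L={ 0 } R={ (no moves) } — 1
step 2: add B to get BB; options L={ 0 1 } R={ (no moves) } — 2
step 3: add R to get BBR; options L={ 0 1 } R={ 2 } — 3/2
step 4: add B to get BBRB; options L={ 0 1 3/2 } R={ 2 } — 7/4
step 5: add B to get BBRBB; options L={ 0 1 3/2 7/4 } R={ 2 } — 15/8
step 6: add B to get BBRBBB; options L={ 0 1 3/2 7/4 15/8 } R={ 2 } — 31/16
step 7: add B to get BBRBBBB; options L={ 0 1 3/2 7/4 15/8 31/16 } R={ 2 } — 63/32
step 8: add R to get BBRBBBBR; options L={ 0 1 3/2 7/4 15/8 31/16 } R={ 63/32 2 } — 125/64
step 9: add B to get BBRBBBBRB; options L={ 0 1 3/2 7/4 15/8 31/16 125/64 } R={ 63/32 2 } — 251/128
step 10: add B to get BBRBBBBRBB; options L={ 0 1 3/2 7/4 15/8 31/16 125/64 251/128 } R={ 63/32 2 } — 503/256
step 11: add B to get BBRBBBBRBBB; options L={ 0 1 3/2 7/4 15/8 31/16 125/64 251/128 503/256 } R={ 63/32 2 } — 1007/512
step 12: add B to get BBRBBBBRBBBB; options L={ 0 1 3/2 7/4 15/8 31/16 125/64 251/128 503/256 1007/512 } R={ 63/32 2 } — 2015/1024
step 13: add B to get BBRBBBBRBBBBB; options L={ 0 1 3/2 7/4 15/8 31/16 125/64 251/128 503/256 1007/512 2015/1024 } R={ 63/32 2 } — 4031/2048
step 14: add B to get BBRBBBBRBBBBBB; options L={ 0 1 3/2 7/4 15/8 31/16 125/64 251/128 503/256 1007/512 2015/1024 4031/2048 } R={ 63/32 2 } — 8063/4096

8063/4096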